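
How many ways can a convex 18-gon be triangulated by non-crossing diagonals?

This is counted by the nth Catalan number C_n. Here n = 18 - 2 = 16.
C_n = (2n)!/(n!(n+1)!), so C_{16} = 32!/(16! x 17!) = C(32,16)/17 = 601080390/17.

Final answer: C_{16} = 35357670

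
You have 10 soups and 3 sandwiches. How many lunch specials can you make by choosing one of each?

By the multiplication principle: 10 x 3.

Final answer: 30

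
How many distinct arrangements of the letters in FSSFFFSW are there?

Letters (F:4, S:3, W:1). Total letters: 8.
Permutations = 8!/(4! x 3!).

Final answer: 280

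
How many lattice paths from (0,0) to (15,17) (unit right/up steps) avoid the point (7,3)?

Total paths to (15,17): C(32,17) = 565722720.
Paths through (7,3): C(10,3) x C(22,14) = 38372400.
Avoiding (7,3): 565722720 - 38372400.

Final answer: 527350320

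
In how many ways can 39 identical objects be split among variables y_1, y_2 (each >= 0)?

Stars and bars with 39 stars and 1 bars:
C(39+2-1, 2-1) = C(40,1).

Final answer: C(40,1) = 40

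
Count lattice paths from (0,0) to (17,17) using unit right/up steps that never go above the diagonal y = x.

Total monotonic paths to (17,17): C(34,17) = 2333606220.
By the reflection principle, paths that go above the diagonal number C(34,18) = 2203961430.
Valid Dyck paths: 2333606220 - 2203961430.
(These counts are the Catalan numbers.)

Final answer: C_{17} = 129644790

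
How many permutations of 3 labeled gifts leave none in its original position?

D(n) = (n-1)(D(n-1) + D(n-2)), D(0)=1, D(1)=0.
D(2) = 1 x (0 + 1) = 1
D(3) = 2 x (D(2) + D(1)) = 2 x (1 + 0)

Final answer: D(3) = 2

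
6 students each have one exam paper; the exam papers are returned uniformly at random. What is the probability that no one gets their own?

D(n) = (n-1)(D(n-1) + D(n-2)), D(0)=1, D(1)=0.
Building up: D(2)=1, D(3)=2, D(4)=9, D(5)=44, D(6)=265.
Total arrangements: 6! = 720.
Probability = D(6)/6! = 53/144.

Final answer: D(6)/6! = 265/720 = 0.368056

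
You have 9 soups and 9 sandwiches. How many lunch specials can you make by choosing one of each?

By the multiplication principle: 9 x 9.

Final answer: 81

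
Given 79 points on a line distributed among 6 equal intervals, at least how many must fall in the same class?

By pigeonhole with 79 objects and 6 categories: ceiling(79/6).

Final answer: 14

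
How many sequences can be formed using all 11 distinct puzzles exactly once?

The number of ways to arrange 11 distinct objects is 11!.

Final answer: 11! = 39916800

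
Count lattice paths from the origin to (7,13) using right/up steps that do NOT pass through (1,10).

Total paths to (7,13): C(20,13) = 77520.
Paths through (1,10): C(11,10) x C(9,3) = 924.
Avoiding (1,10): 77520 - 924.

Final answer: 76596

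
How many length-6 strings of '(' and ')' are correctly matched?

This is a standard Catalan-number count: the answer is C_n. Here n = 3 (pairs).
Using C_0 = 1 and C_(k+1) = C_k x 2(2k+1)/(k+2), build up term by term: C_1=1, C_2=2, C_3=5.

Final answer: C_{3} = 5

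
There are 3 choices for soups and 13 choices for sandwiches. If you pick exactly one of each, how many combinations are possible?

By the multiplication principle: 3 x 13.

Final answer: 39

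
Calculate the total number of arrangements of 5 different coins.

The number of ways to arrange 5 distinct objects is 5!.

Final answer: 5! = 120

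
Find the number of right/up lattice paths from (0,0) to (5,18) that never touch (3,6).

Total paths to (5,18): C(23,18) = 33649.
Paths through (3,6): C(9,6) x C(14,12) = 7644.
Avoiding (3,6): 33649 - 7644.

Final answer: 26005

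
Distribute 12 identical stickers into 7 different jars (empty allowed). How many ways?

Stars and bars: C(n+k-1, k-1) = C(18,6).

Final answer: C(18,6) = 18564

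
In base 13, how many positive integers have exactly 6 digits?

Leading digit: 12 options (nonzero). Other 5 digit(s): 13 options each.
Total: 12 x 13^5.

Final answer: 4455516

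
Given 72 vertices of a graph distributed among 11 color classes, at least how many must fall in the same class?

By pigeonhole with 72 objects and 11 categories: ceiling(72/11).

Final answer: 7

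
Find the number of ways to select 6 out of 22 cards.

C(22,6) = 22!/(6! x (22-6)!).

Final answer: C(22,6) = 74613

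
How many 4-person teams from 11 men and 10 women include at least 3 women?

Sum over valid woman counts:
C(10,3)C(11,1) = 1320
C(10,4)C(11,0) = 210
Total: 1320 + 210.

Final answer: 1530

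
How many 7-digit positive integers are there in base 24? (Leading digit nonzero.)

Leading digit: 23 options (nonzero). Other 6 digit(s): 24 options each.
Total: 23 x 24^6.

Final answer: 4395368448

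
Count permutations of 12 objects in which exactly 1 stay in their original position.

Choose which 1 elements are fixed: C(12,1) = 12.
Derange the remaining 11 using D(j) = (j-1)(D(j-1) + D(j-2)), D(0)=1, D(1)=0: D(2)=1, D(3)=2, D(4)=9, D(5)=44, D(6)=265, D(7)=1854, D(8)=14833, D(9)=133496, D(10)=1334961, D(11)=14684570.
Total: 12 x 14684570.

Final answer: C(12,1) D(11) = 176214840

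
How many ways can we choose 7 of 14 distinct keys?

C(14,7) = 14!/(7! x 7!).

Final answer: \binom{14}{7} = 3432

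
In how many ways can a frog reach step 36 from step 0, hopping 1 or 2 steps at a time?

Let f(n) count the ways. The last step is size 1 or 2, so f(n) = f(n-1) + f(n-2) with f(1)=1, f(2)=2.
Computing successive values: f(1)=1, f(2)=2, f(3)=3, f(4)=5, f(5)=8, f(6)=13, f(7)=21, f(8)=34, f(9)=55, f(10)=89, f(11)=144, f(12)=233, f(13)=377, f(14)=610, f(15)=987, f(16)=1597, f(17)=2584, f(18)=4181, f(19)=6765, f(20)=10946, f(21)=17711, f(22)=28657, f(23)=46368, f(24)=75025, f(25)=121393, f(26)=196418, f(27)=317811, f(28)=514229, f(29)=832040, f(30)=1346269, f(31)=2178309, f(32)=3524578, f(33)=5702887, f(34)=9227465, f(35)=14930352, f(36)=24157817.

Final answer: 24157817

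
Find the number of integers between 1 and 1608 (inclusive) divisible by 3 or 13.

Multiples of 3: 536. Multiples of 13: 123. Of both (lcm=39): 41.
By inclusion-exclusion: 536 + 123 - 41.

Final answer: 618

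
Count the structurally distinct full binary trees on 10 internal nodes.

This is counted by the nth Catalan number C_n. Here n = 10.
C_n = (2n)!/(n!(n+1)!), so C_{10} = 20!/(10! x 11!) = C(20,10)/11 = 184756/11.

Final answer: C_{10} = 16796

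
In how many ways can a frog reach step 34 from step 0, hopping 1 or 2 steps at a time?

Let f(n) be the number of climbs. Removing the last move (1 or 2 steps) gives f(n) = f(n-1) + f(n-2); base cases f(1)=1, f(2)=2.
Computing successive values: f(1)=1, f(2)=2, f(3)=3, f(4)=5, f(5)=8, f(6)=13, f(7)=21, f(8)=34, f(9)=55, f(10)=89, f(11)=144, f(12)=233, f(13)=377, f(14)=610, f(15)=987, f(16)=1597, f(17)=2584, f(18)=4181, f(19)=6765, f(20)=10946, f(21)=17711, f(22)=28657, f(23)=46368, f(24)=75025, f(25)=121393, f(26)=196418, f(27)=317811, f(28)=514229, f(29)=832040, f(30)=1346269, f(31)=2178309, f(32)=3524578, f(33)=5702887, f(34)=9227465.

Final answer: 9227465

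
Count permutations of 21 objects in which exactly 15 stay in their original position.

Choose which 15 elements are fixed: C(21,15) = 54264.
Derange the remaining 6 using D(j) = (j-1)(D(j-1) + D(j-2)), D(0)=1, D(1)=0: D(2)=1, D(3)=2, D(4)=9, D(5)=44, D(6)=265.
Total: 54264 x 265.

Final answer: C(21,15) D(6) = 14379960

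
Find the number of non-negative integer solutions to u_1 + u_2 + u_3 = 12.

Stars and bars with 12 stars and 2 bars:
C(12+3-1, 3-1) = C(14,2).

Final answer: C(14,2) = 91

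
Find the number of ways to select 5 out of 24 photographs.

C(24,5) = 24!/(5! x 19!).

Final answer: \binom{24}{5} = 42504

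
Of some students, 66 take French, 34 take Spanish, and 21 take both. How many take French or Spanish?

|A union B| = |A| + |B| - |A intersect B| = 66 + 34 - 21.

Final answer: 79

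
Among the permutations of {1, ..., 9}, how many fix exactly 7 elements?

Choose which 7 elements are fixed: C(9,7) = 36.
Derange the remaining 2 using D(j) = (j-1)(D(j-1) + D(j-2)), D(0)=1, D(1)=0: D(2)=1.
Total: 36 x 1.

Final answer: C(9,7) D(2) = 36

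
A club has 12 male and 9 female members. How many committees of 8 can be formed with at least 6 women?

Sum over valid woman counts:
C(9,6)C(12,2) = 5544
C(9,7)C(12,1) = 432
C(9,8)C(12,0) = 9
Total: 5544 + 432 + 9.

Final answer: 5985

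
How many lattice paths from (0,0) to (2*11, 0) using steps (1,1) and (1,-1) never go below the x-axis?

Total monotonic paths to (11,11): C(22,11) = 705432.
By the reflection principle, paths that go above the diagonal number C(22,12) = 646646.
Valid Dyck paths: 705432 - 646646.
(This is the Catalan number C_{11}.)

Final answer: C_{11} = 58786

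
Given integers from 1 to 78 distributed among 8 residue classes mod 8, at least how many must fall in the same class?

By pigeonhole with 78 objects and 8 categories: ceiling(78/8).

Final answer: 10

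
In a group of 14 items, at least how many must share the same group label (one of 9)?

There are 9 possible values for group label (one of 9). With 14 items and 9 categories, by pigeonhole: ceiling(14/9).

Final answer: 2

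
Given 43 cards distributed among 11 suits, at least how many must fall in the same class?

By pigeonhole with 43 objects and 11 categories: ceiling(43/11).

Final answer: 4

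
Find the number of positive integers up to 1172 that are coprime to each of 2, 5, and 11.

|div by 2|=586, |div by 5|=234, |div by 11|=106.
|div by 2&5|=117, |div by 2&11|=53, |div by 5&11|=21, |div by all|=10.
By inclusion-exclusion, divisible by at least one: 586+234+106-117-53-21+10 = 745.
Not divisible by any: 1172 - 745.

Final answer: 427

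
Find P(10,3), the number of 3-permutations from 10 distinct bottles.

P(10,3) = 10!/(10-3)! = 10!/7!.

Final answer: P(10,3) = 720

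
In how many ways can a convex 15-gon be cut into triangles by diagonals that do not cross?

This is a standard Catalan-number count: the answer is C_n. Here n = 15 - 2 = 13.
C_n = C(2n,n)/(n+1), so C_{13} = C(26,13)/14 = 10400600/14.

Final answer: C_{13} = 742900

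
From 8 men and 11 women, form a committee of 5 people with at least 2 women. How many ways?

Sum over valid woman counts:
C(11,2)C(8,3) = 3080
C(11,3)C(8,2) = 4620
C(11,4)C(8,1) = 2640
C(11,5)C(8,0) = 462
Total: 3080 + 4620 + 2640 + 462.

Final answer: 10802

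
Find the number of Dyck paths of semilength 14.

Total monotonic paths to (14,14): C(28,14) = 40116600.
Reflecting each bad path at its first crossing gives a bijection with paths to (13,15): C(28,15) = 37442160.
Valid Dyck paths: 40116600 - 37442160.
(Equivalently, C_{14} = C(28,14)/15 = 40116600/15.)

Final answer: C_{14} = 2674440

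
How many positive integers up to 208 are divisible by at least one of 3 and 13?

Multiples of 3: 69. Multiples of 13: 16. Of both (lcm=39): 5.
By inclusion-exclusion: 69 + 16 - 5.

Final answer: 80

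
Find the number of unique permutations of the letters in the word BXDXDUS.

Letters (B:1, D:2, S:1, U:1, X:2). Total letters: 7.
Permutations = 7!/(2! x 2!).

Final answer: 1260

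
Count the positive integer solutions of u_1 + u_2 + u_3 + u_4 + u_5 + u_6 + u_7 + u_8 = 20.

Substitute u'_i = u_i - 1 (so u'_i >= 0). Then sum u'_i = 20 - 8 = 12.
Stars and bars: C(12+8-1, 8-1) = C(19,7).

Final answer: C(19,7) = 50388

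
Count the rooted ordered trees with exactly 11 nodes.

This is a standard Catalan-number count: the answer is C_n. Here n = 11 - 1 = 10.
C_n = C(2n,n) - C(2n,n+1), so C_{10} = C(20,10) - C(20,11) = 184756 - 167960.

Final answer: C_{10} = 16796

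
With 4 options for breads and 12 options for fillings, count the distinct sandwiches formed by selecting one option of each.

By the multiplication principle: 4 x 12.

Final answer: 48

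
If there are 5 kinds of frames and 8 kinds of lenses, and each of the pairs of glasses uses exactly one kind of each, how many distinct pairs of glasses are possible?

By the multiplication principle: 5 x 8.

Final answer: 40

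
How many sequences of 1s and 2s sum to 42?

Let f(n) count the ways. The last step is size 1 or 2, so f(n) = f(n-1) + f(n-2) with f(1)=1, f(2)=2.
Computing successive values: f(1)=1, f(2)=2, f(3)=3, f(4)=5, f(5)=8, f(6)=13, f(7)=21, f(8)=34, f(9)=55, f(10)=89, f(11)=144, f(12)=233, f(13)=377, f(14)=610, f(15)=987, f(16)=1597, f(17)=2584, f(18)=4181, f(19)=6765, f(20)=10946, f(21)=17711, f(22)=28657, f(23)=46368, f(24)=75025, f(25)=121393, f(26)=196418, f(27)=317811, f(28)=514229, f(29)=832040, f(30)=1346269, f(31)=2178309, f(32)=3524578, f(33)=5702887, f(34)=9227465, f(35)=14930352, f(36)=24157817, f(37)=39088169, f(38)=63245986, f(39)=102334155, f(40)=165580141, f(41)=267914296, f(42)=433494437.

Final answer: 433494437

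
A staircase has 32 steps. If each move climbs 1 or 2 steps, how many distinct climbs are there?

Let f(n) count the ways. The last step is size 1 or 2, so f(n) = f(n-1) + f(n-2) with f(1)=1, f(2)=2.
Building up term by term: f(1)=1, f(2)=2, f(3)=3, f(4)=5, f(5)=8, f(6)=13, f(7)=21, f(8)=34, f(9)=55, f(10)=89, f(11)=144, f(12)=233, f(13)=377, f(14)=610, f(15)=987, f(16)=1597, f(17)=2584, f(18)=4181, f(19)=6765, f(20)=10946, f(21)=17711, f(22)=28657, f(23)=46368, f(24)=75025, f(25)=121393, f(26)=196418, f(27)=317811, f(28)=514229, f(29)=832040, f(30)=1346269, f(31)=2178309, f(32)=3524578.

Final answer: 3524578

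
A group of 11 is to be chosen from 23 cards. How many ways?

C(23,11) = 23!/(11! x 12!).

Final answer: \binom{23}{11} = 1352078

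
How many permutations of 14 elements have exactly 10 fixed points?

Choose which 10 elements are fixed: C(14,10) = 1001.
Derange the remaining 4 using D(j) = (j-1)(D(j-1) + D(j-2)), D(0)=1, D(1)=0: D(2)=1, D(3)=2, D(4)=9.
Total: 1001 x 9.

Final answer: C(14,10) D(4) = 9009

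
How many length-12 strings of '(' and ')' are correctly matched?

The structures are counted by the Catalan number C_n. Here n = 6 (pairs).
C_n = C(2n,n)/(n+1), so C_{6} = C(12,6)/7 = 924/7.

Final answer: C_{6} = 132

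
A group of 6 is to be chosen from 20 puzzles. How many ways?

C(20,6) = 20!/(6! x 14!).

Final answer: \binom{20}{6} = 38760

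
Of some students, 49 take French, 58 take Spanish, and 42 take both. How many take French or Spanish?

|A union B| = |A| + |B| - |A intersect B| = 49 + 58 - 42.

Final answer: 65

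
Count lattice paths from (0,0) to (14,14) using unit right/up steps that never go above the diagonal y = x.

Total monotonic paths to (14,14): C(28,14) = 40116600.
A path is bad iff it touches y = x + 1; reflecting its initial segment maps bad paths bijectively onto all paths to (13,15), of which there are C(28,15) = 37442160.
Valid Dyck paths: 40116600 - 37442160.
(This is the Catalan number C_{14}.)

Final answer: C_{14} = 2674440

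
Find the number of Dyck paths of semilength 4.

Total monotonic paths to (4,4): C(8,4) = 70.
Paths that cross above y=x (reflection bijection): C(8,5) = 56.
Valid Dyck paths: 70 - 56.
(This is the Catalan number C_{4}.)

Final answer: C_{4} = 14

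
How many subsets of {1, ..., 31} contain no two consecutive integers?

Condition on whether n belongs to the subset: if not, any valid subset of {1, ..., n-1} works (a(n-1)); if so, n-1 is excluded and the rest is a valid subset of {1, ..., n-2} (a(n-2)). Hence a(n) = a(n-1) + a(n-2), a(1)=2, a(2)=3.
Iterating the recurrence: a(1)=2, a(2)=3, a(3)=5, a(4)=8, a(5)=13, a(6)=21, a(7)=34, a(8)=55, a(9)=89, a(10)=144, a(11)=233, a(12)=377, a(13)=610, a(14)=987, a(15)=1597, a(16)=2584, a(17)=4181, a(18)=6765, a(19)=10946, a(20)=17711, a(21)=28657, a(22)=46368, a(23)=75025, a(24)=121393, a(25)=196418, a(26)=317811, a(27)=514229, a(28)=832040, a(29)=1346269, a(30)=2178309, a(31)=3524578.

Final answer: 3524578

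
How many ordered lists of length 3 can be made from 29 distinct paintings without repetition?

P(29,3) = 29!/(29-3)! = 29!/26!.

Final answer: P(29,3) = 21924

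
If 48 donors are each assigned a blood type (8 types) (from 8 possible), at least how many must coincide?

There are 8 possible values for blood type (8 types). With 48 donors and 8 categories, by pigeonhole: ceiling(48/8).

Final answer: 6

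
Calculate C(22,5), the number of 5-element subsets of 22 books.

C(22,5) = 22!/(5! x 17!).

Final answer: \binom{22}{5} = 26334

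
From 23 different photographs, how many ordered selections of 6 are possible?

P(23,6) = 23!/(23-6)! = 23!/17!.

Final answer: P(23,6) = 72681840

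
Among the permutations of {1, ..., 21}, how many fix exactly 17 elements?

Choose which 17 elements are fixed: C(21,17) = 5985.
Derange the remaining 4 using D(j) = (j-1)(D(j-1) + D(j-2)), D(0)=1, D(1)=0: D(2)=1, D(3)=2, D(4)=9.
Total: 5985 x 9.

Final answer: C(21,17) D(4) = 53865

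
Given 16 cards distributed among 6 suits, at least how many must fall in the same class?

By pigeonhole with 16 objects and 6 categories: ceiling(16/6).

Final answer: 3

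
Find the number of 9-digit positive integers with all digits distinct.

First digit: 9 (not 0). Second: 9 (not first). Third: 8, etc.
Total: 9 x 9 x 8 x 7 x 6 x 5 x 4 x 3 x 2.

Final answer: 3265920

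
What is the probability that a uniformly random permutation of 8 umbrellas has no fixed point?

D(n) = (n-1)(D(n-1) + D(n-2)), D(0)=1, D(1)=0.
Building up: D(2)=1, D(3)=2, D(4)=9, D(5)=44, D(6)=265, D(7)=1854, D(8)=14833.
Total arrangements: 8! = 40320.
Probability = D(8)/8! = 2119/5760.

Final answer: D(8)/8! = 14833/40320 = 0.367882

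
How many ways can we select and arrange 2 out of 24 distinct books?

P(24,2) = 24!/(24-2)! = 24!/22!.

Final answer: P(24,2) = 552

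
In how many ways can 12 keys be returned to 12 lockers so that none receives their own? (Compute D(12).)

Derangements satisfy D(n) = (n-1)(D(n-1) + D(n-2)), starting from D(0)=1, D(1)=0.
D(2) = 1 x (0 + 1) = 1
D(3) = 2 x (1 + 0) = 2
D(4) = 3 x (2 + 1) = 9
D(5) = 4 x (9 + 2) = 44
D(6) = 5 x (44 + 9) = 265
D(7) = 6 x (265 + 44) = 1854
D(8) = 7 x (1854 + 265) = 14833
D(9) = 8 x (14833 + 1854) = 133496
D(10) = 9 x (133496 + 14833) = 1334961
D(11) = 10 x (1334961 + 133496) = 14684570
D(12) = 11 x (D(11) + D(10)) = 11 x (14684570 + 1334961)

Final answer: D(12) = 176214841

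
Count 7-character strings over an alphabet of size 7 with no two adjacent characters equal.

First character: 7 choices. Each subsequent: 6 choices (must differ from the previous one).
Total: 7 x 6^6.

Final answer: 7 x 6^{6} = 326592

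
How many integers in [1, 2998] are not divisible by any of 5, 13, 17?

|div by 5|=599, |div by 13|=230, |div by 17|=176.
|div by 5&13|=46, |div by 5&17|=35, |div by 13&17|=13, |div by all|=2.
By inclusion-exclusion, divisible by at least one: 599+230+176-46-35-13+2 = 913.
Not divisible by any: 2998 - 913.

Final answer: 2085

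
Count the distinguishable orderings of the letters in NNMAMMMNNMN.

Letters (A:1, M:5, N:5). Total letters: 11.
Permutations = 11!/(5! x 5!).

Final answer: 2772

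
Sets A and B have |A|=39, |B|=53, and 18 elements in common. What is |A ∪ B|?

|A union B| = |A| + |B| - |A intersect B| = 39 + 53 - 18.

Final answer: 74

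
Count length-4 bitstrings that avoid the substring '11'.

Classify by the final bit: ...0 gives a(n-1) strings, ...01 gives a(n-2) strings. Thus a(n) = a(n-1) + a(n-2) with a(1)=2, a(2)=3.
Building up term by term: a(1)=2, a(2)=3, a(3)=5, a(4)=8.

Final answer: 8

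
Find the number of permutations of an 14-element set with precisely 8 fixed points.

Choose which 8 elements are fixed: C(14,8) = 3003.
Derange the remaining 6 using D(j) = (j-1)(D(j-1) + D(j-2)), D(0)=1, D(1)=0: D(2)=1, D(3)=2, D(4)=9, D(5)=44, D(6)=265.
Total: 3003 x 265.

Final answer: C(14,8) D(6) = 795795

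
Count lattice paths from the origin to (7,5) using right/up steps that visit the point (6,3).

Paths (0,0)->(6,3): C(9,3) = 84.
Paths (6,3)->(7,5): C(3,2) = 3.
By multiplication principle: 84 x 3.

Final answer: 252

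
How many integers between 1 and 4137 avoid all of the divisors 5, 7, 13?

|div by 5|=827, |div by 7|=591, |div by 13|=318.
|div by 5&7|=118, |div by 5&13|=63, |div by 7&13|=45, |div by all|=9.
By inclusion-exclusion, divisible by at least one: 827+591+318-118-63-45+9 = 1519.
Not divisible by any: 4137 - 1519.

Final answer: 2618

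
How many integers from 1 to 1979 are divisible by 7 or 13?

Multiples of 7: 282. Multiples of 13: 152. Of both (lcm=91): 21.
By inclusion-exclusion: 282 + 152 - 21.

Final answer: 413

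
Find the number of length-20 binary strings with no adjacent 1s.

Classify by the final bit: ...0 gives a(n-1) strings, ...01 gives a(n-2) strings. Thus a(n) = a(n-1) + a(n-2) with a(1)=2, a(2)=3.
Building up term by term: a(1)=2, a(2)=3, a(3)=5, a(4)=8, a(5)=13, a(6)=21, a(7)=34, a(8)=55, a(9)=89, a(10)=144, a(11)=233, a(12)=377, a(13)=610, a(14)=987, a(15)=1597, a(16)=2584, a(17)=4181, a(18)=6765, a(19)=10946, a(20)=17711.

Final answer: 17711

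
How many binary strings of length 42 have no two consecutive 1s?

Classify by the final bit: ...0 gives a(n-1) strings, ...01 gives a(n-2) strings. Thus a(n) = a(n-1) + a(n-2) with a(1)=2, a(2)=3.
Iterating the recurrence: a(1)=2, a(2)=3, a(3)=5, a(4)=8, a(5)=13, a(6)=21, a(7)=34, a(8)=55, a(9)=89, a(10)=144, a(11)=233, a(12)=377, a(13)=610, a(14)=987, a(15)=1597, a(16)=2584, a(17)=4181, a(18)=6765, a(19)=10946, a(20)=17711, a(21)=28657, a(22)=46368, a(23)=75025, a(24)=121393, a(25)=196418, a(26)=317811, a(27)=514229, a(28)=832040, a(29)=1346269, a(30)=2178309, a(31)=3524578, a(32)=5702887, a(33)=9227465, a(34)=14930352, a(35)=24157817, a(36)=39088169, a(37)=63245986, a(38)=102334155, a(39)=165580141, a(40)=267914296, a(41)=433494437, a(42)=701408733.

Final answer: 701408733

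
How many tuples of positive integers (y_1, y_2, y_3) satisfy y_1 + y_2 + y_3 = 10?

Substitute y'_i = y_i - 1 (so y'_i >= 0). Then sum y'_i = 10 - 3 = 7.
Stars and bars: C(7+3-1, 3-1) = C(9,2).

Final answer: C(9,2) = 36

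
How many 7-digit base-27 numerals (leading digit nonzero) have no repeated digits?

The leading digit has 26 choices (anything but zero); the next has 26 (anything but the first), then 25, and so on, one fewer each time.
Total: 26 x 26 x 25 x 24 x 23 x 22 x 21.

Final answer: 4309905600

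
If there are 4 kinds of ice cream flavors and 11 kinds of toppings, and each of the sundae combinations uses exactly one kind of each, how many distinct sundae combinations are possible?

By the multiplication principle: 4 x 11.

Final answer: 44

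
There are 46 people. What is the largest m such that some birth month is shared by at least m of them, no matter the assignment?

There are 12 possible values for birth month. With 46 people and 12 categories, by pigeonhole: ceiling(46/12).

Final answer: 4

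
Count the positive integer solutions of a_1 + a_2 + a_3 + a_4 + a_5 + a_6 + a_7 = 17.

Substitute a'_i = a_i - 1 (so a'_i >= 0). Then sum a'_i = 17 - 7 = 10.
Stars and bars: C(10+7-1, 7-1) = C(16,6).

Final answer: C(16,6) = 8008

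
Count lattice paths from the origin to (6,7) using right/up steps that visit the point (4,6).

Paths (0,0)->(4,6): C(10,6) = 210.
Paths (4,6)->(6,7): C(3,1) = 3.
By multiplication principle: 210 x 3.

Final answer: 630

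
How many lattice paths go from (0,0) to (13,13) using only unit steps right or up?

Each path has 13 right steps and 13 up steps in some order (26 steps total).
Choose which 13 of the 26 steps are up: C(26,13).

Final answer: C(26,13) = 10400600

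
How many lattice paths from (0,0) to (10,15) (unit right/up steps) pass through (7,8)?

Paths (0,0)->(7,8): C(15,8) = 6435.
Paths (7,8)->(10,15): C(10,7) = 120.
By multiplication principle: 6435 x 120.

Final answer: 772200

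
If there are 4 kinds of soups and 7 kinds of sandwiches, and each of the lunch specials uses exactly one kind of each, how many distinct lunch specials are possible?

By the multiplication principle: 4 x 7.

Final answer: 28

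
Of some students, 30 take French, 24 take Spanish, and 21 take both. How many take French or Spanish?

|A union B| = |A| + |B| - |A intersect B| = 30 + 24 - 21.

Final answer: 33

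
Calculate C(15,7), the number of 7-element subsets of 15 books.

C(15,7) = 15!/(7! x (15-7)!).

Final answer: C(15,7) = 6435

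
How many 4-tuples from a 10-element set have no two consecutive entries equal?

Let g(n) count such strings. g(1) = 10, and each valid string of length n-1 extends in 9 ways (any symbol but the last), so g(n) = 9 g(n-1).
Total: g(4) = 10 x 9^3.

Final answer: 10 x 9^{3} = 7290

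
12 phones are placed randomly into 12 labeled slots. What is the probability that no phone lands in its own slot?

Derangements satisfy D(n) = (n-1)(D(n-1) + D(n-2)), starting from D(0)=1, D(1)=0.
Building up: D(2)=1, D(3)=2, D(4)=9, D(5)=44, D(6)=265, D(7)=1854, D(8)=14833, D(9)=133496, D(10)=1334961, D(11)=14684570, D(12)=176214841.
Total arrangements: 12! = 479001600.
Probability = D(12)/12! = 16019531/43545600.

Final answer: D(12)/12! = 176214841/479001600 = 0.367879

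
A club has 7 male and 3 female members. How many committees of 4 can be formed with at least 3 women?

Sum over valid woman counts:
C(3,3)C(7,1).

Final answer: 7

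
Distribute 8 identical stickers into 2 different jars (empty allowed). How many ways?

Stars and bars: C(n+k-1, k-1) = C(9,1).

Final answer: C(9,1) = 9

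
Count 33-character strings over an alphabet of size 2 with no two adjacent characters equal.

First character: 2 choices. Each subsequent: 1 choices (must differ from the previous one).
Total: 2 x 1^32.

Final answer: 2 x 1^{32} = 2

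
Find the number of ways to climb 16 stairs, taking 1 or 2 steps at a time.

Let f(n) count the ways. The last step is size 1 or 2, so f(n) = f(n-1) + f(n-2) with f(1)=1, f(2)=2.
Iterating the recurrence: f(1)=1, f(2)=2, f(3)=3, f(4)=5, f(5)=8, f(6)=13, f(7)=21, f(8)=34, f(9)=55, f(10)=89, f(11)=144, f(12)=233, f(13)=377, f(14)=610, f(15)=987, f(16)=1597.

Final answer: 1597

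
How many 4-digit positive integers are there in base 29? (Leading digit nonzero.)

These are the integers in [29^3, 29^4), so the count is 29^4 - 29^3 = 28 x 29^3.

Final answer: 682892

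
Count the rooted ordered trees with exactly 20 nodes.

The structures are counted by the Catalan number C_n. Here n = 20 - 1 = 19.
C_n = C(2n,n) - C(2n,n+1), so C_{19} = C(38,19) - C(38,20) = 35345263800 - 33578000610.

Final answer: C_{19} = 1767263190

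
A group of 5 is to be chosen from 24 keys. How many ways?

C(24,5) = 24!/(5! x (24-5)!).

Final answer: C(24,5) = 42504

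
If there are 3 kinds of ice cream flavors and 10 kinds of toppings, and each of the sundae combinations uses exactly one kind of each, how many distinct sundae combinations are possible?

By the multiplication principle: 3 x 10.

Final answer: 30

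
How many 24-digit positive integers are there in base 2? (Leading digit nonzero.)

In base 2, the leading digit has 1 choices (1..1); each of the remaining 23 digits has 2 choices.
Total: 1 x 2^23.

Final answer: 8388608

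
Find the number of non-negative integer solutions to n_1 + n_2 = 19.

Stars and bars with 19 stars and 1 bars:
C(19+2-1, 2-1) = C(20,1).

Final answer: C(20,1) = 20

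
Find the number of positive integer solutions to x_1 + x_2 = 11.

Substitute x'_i = x_i - 1 (so x'_i >= 0). Then sum x'_i = 11 - 2 = 9.
Stars and bars: C(9+2-1, 2-1) = C(10,1).

Final answer: C(10,1) = 10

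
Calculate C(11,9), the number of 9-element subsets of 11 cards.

C(11,9) = 11!/(9! x 2!).

Final answer: \binom{11}{9} = 55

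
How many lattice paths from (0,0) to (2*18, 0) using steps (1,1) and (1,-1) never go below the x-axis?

Total monotonic paths to (18,18): C(36,18) = 9075135300.
Paths that cross above y=x (reflection bijection): C(36,19) = 8597496600.
Valid Dyck paths: 9075135300 - 8597496600.
(Check: C(36,18) - C(36,19) = C(36,18)/19, the Catalan number C_{18}.)

Final answer: C_{18} = 477638700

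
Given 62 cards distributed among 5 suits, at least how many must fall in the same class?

By pigeonhole with 62 objects and 5 categories: ceiling(62/5).

Final answer: 13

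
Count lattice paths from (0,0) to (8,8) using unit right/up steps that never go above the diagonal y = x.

Total monotonic paths to (8,8): C(16,8) = 12870.
By the reflection principle, paths that go above the diagonal number C(16,9) = 11440.
Valid Dyck paths: 12870 - 11440.
(This is the Catalan number C_{8}.)

Final answer: C_{8} = 1430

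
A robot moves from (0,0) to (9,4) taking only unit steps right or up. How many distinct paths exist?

Each path has 9 right steps and 4 up steps in some order (13 steps total).
Choose which 4 of the 13 steps are up: C(13,4).

Final answer: C(13,4) = 715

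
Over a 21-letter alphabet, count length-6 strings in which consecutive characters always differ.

Let g(n) count such strings. g(1) = 21, and each valid string of length n-1 extends in 20 ways (any symbol but the last), so g(n) = 20 g(n-1).
Total: g(6) = 21 x 20^5.

Final answer: 21 x 20^{5} = 67200000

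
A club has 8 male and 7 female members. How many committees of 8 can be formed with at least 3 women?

Sum over valid woman counts:
C(7,3)C(8,5) = 1960
C(7,4)C(8,4) = 2450
C(7,5)C(8,3) = 1176
C(7,6)C(8,2) = 196
C(7,7)C(8,1) = 8
Total: 1960 + 2450 + 1176 + 196 + 8.

Final answer: 5790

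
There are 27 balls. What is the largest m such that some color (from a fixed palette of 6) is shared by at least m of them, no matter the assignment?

There are 6 possible values for color (from a fixed palette of 6). With 27 balls and 6 categories, by pigeonhole: ceiling(27/6).

Final answer: 5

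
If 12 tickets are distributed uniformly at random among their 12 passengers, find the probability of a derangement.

D(n) = (n-1)(D(n-1) + D(n-2)), D(0)=1, D(1)=0.
Building up: D(2)=1, D(3)=2, D(4)=9, D(5)=44, D(6)=265, D(7)=1854, D(8)=14833, D(9)=133496, D(10)=1334961, D(11)=14684570, D(12)=176214841.
Total arrangements: 12! = 479001600.
Probability = D(12)/12! = 16019531/43545600.

Final answer: D(12)/12! = 176214841/479001600 = 0.367879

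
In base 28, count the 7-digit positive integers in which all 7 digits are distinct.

First digit: 27 (nonzero). Second: 27 (not first). Third: 26, etc.
Total: 27 x 27 x 26 x 25 x 24 x 23 x 22.

Final answer: 5754434400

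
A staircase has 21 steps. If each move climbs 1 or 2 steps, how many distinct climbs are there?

Let f(n) count the ways. The last step is size 1 or 2, so f(n) = f(n-1) + f(n-2) with f(1)=1, f(2)=2.
Computing successive values: f(1)=1, f(2)=2, f(3)=3, f(4)=5, f(5)=8, f(6)=13, f(7)=21, f(8)=34, f(9)=55, f(10)=89, f(11)=144, f(12)=233, f(13)=377, f(14)=610, f(15)=987, f(16)=1597, f(17)=2584, f(18)=4181, f(19)=6765, f(20)=10946, f(21)=17711.

Final answer: 17711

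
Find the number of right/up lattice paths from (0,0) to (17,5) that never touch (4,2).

Total paths to (17,5): C(22,5) = 26334.
Paths through (4,2): C(6,2) x C(16,3) = 8400.
Avoiding (4,2): 26334 - 8400.

Final answer: 17934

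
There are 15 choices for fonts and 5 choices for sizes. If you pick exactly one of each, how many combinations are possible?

By the multiplication principle: 15 x 5.

Final answer: 75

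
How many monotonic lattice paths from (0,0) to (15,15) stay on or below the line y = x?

Total monotonic paths to (15,15): C(30,15) = 155117520.
By the reflection principle, paths that go above the diagonal number C(30,16) = 145422675.
Valid Dyck paths: 155117520 - 145422675.
(Check: C(30,15) - C(30,16) = C(30,15)/16, the Catalan number C_{15}.)

Final answer: C_{15} = 9694845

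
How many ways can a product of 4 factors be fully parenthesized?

The structures are counted by the Catalan number C_n. Here n = 4 - 1 = 3.
C_n = (2n)!/(n!(n+1)!), so C_{3} = 6!/(3! x 4!) = C(6,3)/4 = 20/4.

Final answer: C_{3} = 5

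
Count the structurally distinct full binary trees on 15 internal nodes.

The structures are counted by the Catalan number C_n. Here n = 15.
C_n = C(2n,n)/(n+1), so C_{15} = C(30,15)/16 = 155117520/16.

Final answer: C_{15} = 9694845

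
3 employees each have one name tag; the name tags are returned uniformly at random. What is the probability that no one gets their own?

Use the recurrence D(n) = (n-1)(D(n-1) + D(n-2)) with D(0)=1, D(1)=0.
Building up: D(2)=1, D(3)=2.
Total arrangements: 3! = 6.
Probability = D(3)/3! = 1/3.

Final answer: D(3)/3! = 2/6 = 0.333333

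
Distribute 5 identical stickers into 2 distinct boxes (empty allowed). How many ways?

Stars and bars: C(n+k-1, k-1) = C(6,1).

Final answer: C(6,1) = 6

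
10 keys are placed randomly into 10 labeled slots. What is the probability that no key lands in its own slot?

D(n) = (n-1)(D(n-1) + D(n-2)), D(0)=1, D(1)=0.
Building up: D(2)=1, D(3)=2, D(4)=9, D(5)=44, D(6)=265, D(7)=1854, D(8)=14833, D(9)=133496, D(10)=1334961.
Total arrangements: 10! = 3628800.
Probability = D(10)/10! = 16481/44800.

Final answer: D(10)/10! = 1334961/3628800 = 0.367879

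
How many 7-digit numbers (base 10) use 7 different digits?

First digit: 9 (not 0). Second: 9 (not first). Third: 8, etc.
Total: 9 x 9 x 8 x 7 x 6 x 5 x 4.

Final answer: 544320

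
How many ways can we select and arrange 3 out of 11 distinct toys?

P(11,3) = 11!/(11-3)! = 11!/8!.

Final answer: P(11,3) = 990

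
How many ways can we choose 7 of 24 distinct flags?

C(24,7) = 24!/(7! x (24-7)!).

Final answer: C(24,7) = 346104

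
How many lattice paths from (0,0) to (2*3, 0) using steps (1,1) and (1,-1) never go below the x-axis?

Total monotonic paths to (3,3): C(6,3) = 20.
Reflecting each bad path at its first crossing gives a bijection with paths to (2,4): C(6,4) = 15.
Valid Dyck paths: 20 - 15.
(These counts are the Catalan numbers.)

Final answer: C_{3} = 5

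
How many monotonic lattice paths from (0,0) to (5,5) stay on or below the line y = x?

Total monotonic paths to (5,5): C(10,5) = 252.
Paths that cross above y=x (reflection bijection): C(10,6) = 210.
Valid Dyck paths: 252 - 210.
(These counts are the Catalan numbers.)

Final answer: C_{5} = 42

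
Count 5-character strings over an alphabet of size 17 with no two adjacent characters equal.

Let g(n) count such strings. g(1) = 17, and each valid string of length n-1 extends in 16 ways (any symbol but the last), so g(n) = 16 g(n-1).
Total: g(5) = 17 x 16^4.

Final answer: 17 x 16^{4} = 1114112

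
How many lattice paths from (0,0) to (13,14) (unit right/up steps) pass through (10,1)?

Paths (0,0)->(10,1): C(11,1) = 11.
Paths (10,1)->(13,14): C(16,13) = 560.
By multiplication principle: 11 x 560.

Final answer: 6160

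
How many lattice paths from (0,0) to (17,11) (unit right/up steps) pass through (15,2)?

Paths (0,0)->(15,2): C(17,2) = 136.
Paths (15,2)->(17,11): C(11,9) = 55.
By multiplication principle: 136 x 55.

Final answer: 7480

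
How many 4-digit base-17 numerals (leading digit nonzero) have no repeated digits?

The leading digit has 16 choices (anything but zero); the next has 16 (anything but the first), then 15, and so on, one fewer each time.
Total: 16 x 16 x 15 x 14.

Final answer: 53760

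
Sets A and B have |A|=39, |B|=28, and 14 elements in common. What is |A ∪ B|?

|A union B| = |A| + |B| - |A intersect B| = 39 + 28 - 14.

Final answer: 53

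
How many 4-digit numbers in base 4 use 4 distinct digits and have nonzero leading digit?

First digit: 3 (nonzero). Second: 3 (not first). Third: 2, etc.
Total: 3 x 3 x 2 x 1.

Final answer: 18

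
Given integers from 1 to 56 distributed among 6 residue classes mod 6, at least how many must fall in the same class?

By pigeonhole with 56 objects and 6 categories: ceiling(56/6).

Final answer: 10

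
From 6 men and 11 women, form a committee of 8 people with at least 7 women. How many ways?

Sum over valid woman counts:
C(11,7)C(6,1) = 1980
C(11,8)C(6,0) = 165
Total: 1980 + 165.

Final answer: 2145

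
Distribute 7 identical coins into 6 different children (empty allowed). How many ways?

Stars and bars: C(n+k-1, k-1) = C(12,5).

Final answer: C(12,5) = 792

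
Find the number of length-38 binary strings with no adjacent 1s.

Let a(n) count valid strings. If the last bit is 0 the prefix is any valid string of length n-1; if it is 1 the string must end in 01 with a valid prefix of length n-2. So a(n) = a(n-1) + a(n-2), a(1)=2, a(2)=3.
Building up term by term: a(1)=2, a(2)=3, a(3)=5, a(4)=8, a(5)=13, a(6)=21, a(7)=34, a(8)=55, a(9)=89, a(10)=144, a(11)=233, a(12)=377, a(13)=610, a(14)=987, a(15)=1597, a(16)=2584, a(17)=4181, a(18)=6765, a(19)=10946, a(20)=17711, a(21)=28657, a(22)=46368, a(23)=75025, a(24)=121393, a(25)=196418, a(26)=317811, a(27)=514229, a(28)=832040, a(29)=1346269, a(30)=2178309, a(31)=3524578, a(32)=5702887, a(33)=9227465, a(34)=14930352, a(35)=24157817, a(36)=39088169, a(37)=63245986, a(38)=102334155.

Final answer: 102334155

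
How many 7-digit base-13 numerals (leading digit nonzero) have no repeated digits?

First digit: 12 (nonzero). Second: 12 (not first). Third: 11, etc.
Total: 12 x 12 x 11 x 10 x 9 x 8 x 7.

Final answer: 7983360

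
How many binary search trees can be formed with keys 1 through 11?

This is a standard Catalan-number count: the answer is C_n. Here n = 11.
C_n = (2n)!/(n!(n+1)!), so C_{11} = 22!/(11! x 12!) = C(22,11)/12 = 705432/12.

Final answer: C_{11} = 58786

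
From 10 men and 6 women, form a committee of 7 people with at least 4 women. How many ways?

Sum over valid woman counts:
C(6,4)C(10,3) = 1800
C(6,5)C(10,2) = 270
C(6,6)C(10,1) = 10
Total: 1800 + 270 + 10.

Final answer: 2080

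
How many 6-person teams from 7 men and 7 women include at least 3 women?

Sum over valid woman counts:
C(7,3)C(7,3) = 1225
C(7,4)C(7,2) = 735
C(7,5)C(7,1) = 147
C(7,6)C(7,0) = 7
Total: 1225 + 735 + 147 + 7.

Final answer: 2114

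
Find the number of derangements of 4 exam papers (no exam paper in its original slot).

Derangements satisfy D(n) = (n-1)(D(n-1) + D(n-2)), starting from D(0)=1, D(1)=0.
D(2) = 1 x (0 + 1) = 1
D(3) = 2 x (1 + 0) = 2
D(4) = 3 x (D(3) + D(2)) = 3 x (2 + 1)

Final answer: D(4) = 9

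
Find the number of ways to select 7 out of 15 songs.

C(15,7) = 15!/(7! x (15-7)!).

Final answer: C(15,7) = 6435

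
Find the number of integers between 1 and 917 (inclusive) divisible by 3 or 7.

Multiples of 3: 305. Multiples of 7: 131. Of both (lcm=21): 43.
By inclusion-exclusion: 305 + 131 - 43.

Final answer: 393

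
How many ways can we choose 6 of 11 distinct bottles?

C(11,6) = 11!/(6! x (11-6)!).

Final answer: C(11,6) = 462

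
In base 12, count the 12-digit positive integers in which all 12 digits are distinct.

First digit: 11 (nonzero). Second: 11 (not first). Third: 10, etc.
Total: 11 x 11 x 10 x 9 x 8 x 7 x 6 x 5 x 4 x 3 x 2 x 1.

Final answer: 439084800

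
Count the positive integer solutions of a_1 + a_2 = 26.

Substitute a'_i = a_i - 1 (so a'_i >= 0). Then sum a'_i = 26 - 2 = 24.
Stars and bars: C(24+2-1, 2-1) = C(25,1).

Final answer: C(25,1) = 25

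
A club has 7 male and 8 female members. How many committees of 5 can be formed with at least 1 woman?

Sum over valid woman counts:
C(8,1)C(7,4) = 280
C(8,2)C(7,3) = 980
C(8,3)C(7,2) = 1176
C(8,4)C(7,1) = 490
C(8,5)C(7,0) = 56
Total: 280 + 980 + 1176 + 490 + 56.

Final answer: 2982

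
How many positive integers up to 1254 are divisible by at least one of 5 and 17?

Multiples of 5: 250. Multiples of 17: 73. Of both (lcm=85): 14.
By inclusion-exclusion: 250 + 73 - 14.

Final answer: 309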